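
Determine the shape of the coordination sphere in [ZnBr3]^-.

Ligand charges: each bromide is −1. With an overall charge of −1 the zinc centre must be in the +2 oxidation state.
Zinc is a group-12 element; Zn(II) is therefore d¹⁰.
Coordination number: 3.
Three ligands around a d¹⁰ centre minimise repulsion in a trigonal-planar arrangement.

trigonal planar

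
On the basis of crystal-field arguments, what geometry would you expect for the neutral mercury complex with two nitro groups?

Summing ligand charges against the 0 overall charge gives an oxidation state of +2 for mercury.
Group 12 minus oxidation state 2 gives a d¹⁰ configuration.
With 2 monodentate ligands the coordination number is 2.
A d¹⁰ ion with only two ligands adopts a linear arrangement (sp hybridisation; no CFSE preference).

linear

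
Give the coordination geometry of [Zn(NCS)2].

linear

Each isothiocyanate is −1; balancing the 0 overall charge requires Zn(II).
Group 12 minus oxidation state 2 gives a d¹⁰ configuration.
With 2 monodentate ligands the coordination number is 2.
A d¹⁰ ion with only two ligands adopts a linear arrangement (sp hybridisation; no CFSE preference).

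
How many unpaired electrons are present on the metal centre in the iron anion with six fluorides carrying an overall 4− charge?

4

Ligand charges: each fluoride is −1. With an overall charge of −4 the iron centre must be in the +2 oxidation state.
Group 8 minus oxidation state 2 gives a d⁶ configuration.
The spin state decides the count: Fluoride is a weak-field ligand for a first-row metal, so the complex is high-spin.
An octahedral high-spin d⁶ ion is t₂g⁴e_g², giving 4 unpaired electrons.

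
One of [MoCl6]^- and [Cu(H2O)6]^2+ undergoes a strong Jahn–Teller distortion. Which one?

[MoCl6]^-: Summing ligand charges against the −1 overall charge gives an oxidation state of +5 for molybdenum. Molybdenum is a group-6 element; Mo(V) is therefore d¹. The d¹ configuration leaves the e_g set evenly filled (or empty) — no strong Jahn–Teller driving force.
[Cu(H2O)6]^2+: Ligand charges: water is neutral. With an overall charge of +2 the copper centre must be in the +2 oxidation state. Copper is a group-11 element; Cu(II) is therefore d⁹. The t₂g⁶e_g³ configuration has an unevenly filled e_g set; the Jahn–Teller theorem predicts a tetragonal distortion (typically axial elongation) to lift the degeneracy.

[Cu(H2O)6]^2+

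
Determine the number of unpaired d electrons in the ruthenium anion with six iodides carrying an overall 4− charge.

0

Each iodide is −1; balancing the −4 overall charge requires Ru(II).
Ru sits in group 8, so the d-electron count is 8 − 2 = 6.
The spin state decides the count: a 4d ion has a large Δₒ and is invariably low-spin.
An octahedral low-spin d⁶ ion is t₂g⁶e_g⁰, giving 0 unpaired electrons.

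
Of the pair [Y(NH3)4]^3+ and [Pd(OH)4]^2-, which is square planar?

[Pd(OH)4]^2-

For [Y(NH3)4]^3+: Ligand charges: ammonia is neutral. With an overall charge of +3 the yttrium centre must be in the +3 oxidation state. Y sits in group 3, so the d-electron count is 3 − 3 = 0. A d⁰ ion has no crystal-field stabilisation preference between square planar and tetrahedral, so four ligands adopt the sterically favoured tetrahedral geometry. → tetrahedral.
For [Pd(OH)4]^2-: Ligand charges: each hydroxide is −1. With an overall charge of −2 the palladium centre must be in the +2 oxidation state. Group 10 minus oxidation state 2 gives a d⁸ configuration. A 4d d⁸ ion has a large crystal-field splitting; square planar leaves the high-energy d_{x²−y²} orbital empty and maximises CFSE. → square planar.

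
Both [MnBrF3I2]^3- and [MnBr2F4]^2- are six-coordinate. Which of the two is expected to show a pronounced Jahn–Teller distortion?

[MnBrF3I2]^3-

[MnBrF3I2]^3-: Summing ligand charges against the −3 overall charge gives an oxidation state of +3 for manganese. Group 7 minus oxidation state 3 gives a d⁴ configuration. Bromide, fluoride, and iodide are weak-field ligands for a first-row metal, so the complex is high-spin. The t₂g³e_g¹ (high-spin) configuration has an unevenly filled e_g set; the Jahn–Teller theorem predicts a tetragonal distortion (typically axial elongation) to lift the degeneracy.
[MnBr2F4]^2-: Summing ligand charges against the −2 overall charge gives an oxidation state of +4 for manganese. Group 7 minus oxidation state 4 gives a d³ configuration. The d³ configuration leaves the e_g set evenly filled (or empty) — no strong Jahn–Teller driving force.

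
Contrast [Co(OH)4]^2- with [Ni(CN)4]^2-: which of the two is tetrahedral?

[Co(OH)4]^2-

For [Co(OH)4]^2-: Ligand charges: each hydroxide is −1. With an overall charge of −2 the cobalt centre must be in the +2 oxidation state. Group 9 minus oxidation state 2 gives a d⁷ configuration. For a high-spin 3d d⁷ ion with weak-field ligands the small Δₜ gives little square-planar CFSE advantage, so four ligands adopt the sterically favoured tetrahedral geometry. → tetrahedral.
For [Ni(CN)4]^2-: Each cyanide is −1; balancing the −2 overall charge requires Ni(II). Nickel is a group-10 element; Ni(II) is therefore d⁸. Cyanide is a strong-field ligand (high in the spectrochemical series). A 3d d⁸ ion with strong-field ligands gains enough CFSE to favour square planar over tetrahedral. → square planar.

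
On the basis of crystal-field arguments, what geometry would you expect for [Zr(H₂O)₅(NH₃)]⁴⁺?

Water is neutral; ammonia is neutral; balancing the +4 overall charge requires Zr(IV).
Group 4 minus oxidation state 4 gives a d⁰ configuration.
Coordination number: 6.
Six donors around a single metal centre give an octahedral coordination sphere.

octahedral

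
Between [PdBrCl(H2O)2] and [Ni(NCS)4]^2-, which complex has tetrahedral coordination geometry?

For [PdBrCl(H2O)2]: Each bromide is −1; each chloride is −1; water is neutral; balancing the 0 overall charge requires Pd(II). Palladium is a group-10 element; Pd(II) is therefore d⁸. A 4d d⁸ ion has a large crystal-field splitting; square planar leaves the high-energy d_{x²−y²} orbital empty and maximises CFSE. → square planar.
For [Ni(NCS)4]^2-: Summing ligand charges against the −2 overall charge gives an oxidation state of +2 for nickel. Ni sits in group 10, so the d-electron count is 10 − 2 = 8. Isothiocyanate is a weak-field ligand. With weak-field ligands the CFSE gain from square planar is small, so a 3d d⁸ ion takes the sterically preferred tetrahedral geometry. → tetrahedral.

[Ni(NCS)4]^2-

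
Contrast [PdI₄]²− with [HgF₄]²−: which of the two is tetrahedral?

For [PdI₄]²−: Summing ligand charges against the −2 overall charge gives an oxidation state of +2 for palladium. Group 10 minus oxidation state 2 gives a d⁸ configuration. A 4d d⁸ ion has a large crystal-field splitting; square planar leaves the high-energy d_{x²−y²} orbital empty and maximises CFSE. → square planar.
For [HgF₄]²−: Ligand charges: each fluoride is −1. With an overall charge of −2 the mercury centre must be in the +2 oxidation state. Mercury is a group-12 element; Hg(II) is therefore d¹⁰. A d¹⁰ ion has no crystal-field stabilisation preference between square planar and tetrahedral, so four ligands adopt the sterically favoured tetrahedral geometry. → tetrahedral.

[HgF₄]²−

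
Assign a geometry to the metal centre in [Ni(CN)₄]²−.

Summing ligand charges against the −2 overall charge gives an oxidation state of +2 for nickel.
Ni sits in group 10, so the d-electron count is 10 − 2 = 8.
With 4 monodentate ligands the coordination number is 4.
Cyanide is a strong-field ligand (high in the spectrochemical series).
A 3d d⁸ ion with strong-field ligands gains enough CFSE to favour square planar over tetrahedral.

square planar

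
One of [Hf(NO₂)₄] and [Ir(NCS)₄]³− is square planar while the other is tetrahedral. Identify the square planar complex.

For [Hf(NO₂)₄]: Ligand charges: each nitro (N-bound nitrite) is −1. With an overall charge of 0 the hafnium centre must be in the +4 oxidation state. Group 4 minus oxidation state 4 gives a d⁰ configuration. A d⁰ ion has no crystal-field stabilisation preference between square planar and tetrahedral, so four ligands adopt the sterically favoured tetrahedral geometry. → tetrahedral.
For [Ir(NCS)₄]³−: Summing ligand charges against the −3 overall charge gives an oxidation state of +1 for iridium. Iridium is a group-9 element; Ir(I) is therefore d⁸. A 5d d⁸ ion has a large crystal-field splitting; square planar leaves the high-energy d_{x²−y²} orbital empty and maximises CFSE. → square planar.

[Ir(NCS)₄]³−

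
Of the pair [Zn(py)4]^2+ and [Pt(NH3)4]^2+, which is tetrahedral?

[Zn(py)4]^2+

For [Zn(py)4]^2+: Summing ligand charges against the +2 overall charge gives an oxidation state of +2 for zinc. Zinc is a group-12 element; Zn(II) is therefore d¹⁰. A d¹⁰ ion has no crystal-field stabilisation preference between square planar and tetrahedral, so four ligands adopt the sterically favoured tetrahedral geometry. → tetrahedral.
For [Pt(NH3)4]^2+: Summing ligand charges against the +2 overall charge gives an oxidation state of +2 for platinum. Pt sits in group 10, so the d-electron count is 10 − 2 = 8. A 5d d⁸ ion has a large crystal-field splitting; square planar leaves the high-energy d_{x²−y²} orbital empty and maximises CFSE. → square planar.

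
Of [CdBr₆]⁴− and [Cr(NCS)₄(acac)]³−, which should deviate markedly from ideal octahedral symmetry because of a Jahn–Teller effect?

[Cr(NCS)₄(acac)]³−

[CdBr₆]⁴−: Each bromide is −1; balancing the −4 overall charge requires Cd(II). Cadmium is a group-12 element; Cd(II) is therefore d¹⁰. The d¹⁰ configuration leaves the e_g set evenly filled (or empty) — no strong Jahn–Teller driving force.
[Cr(NCS)₄(acac)]³−: Summing ligand charges against the −3 overall charge gives an oxidation state of +2 for chromium. Chromium is a group-6 element; Cr(II) is therefore d⁴. Acetylacetonate and isothiocyanate are weak-field ligands for a first-row metal, so the complex is high-spin. The t₂g³e_g¹ (high-spin) configuration has an unevenly filled e_g set; the Jahn–Teller theorem predicts a tetragonal distortion (typically axial elongation) to lift the degeneracy.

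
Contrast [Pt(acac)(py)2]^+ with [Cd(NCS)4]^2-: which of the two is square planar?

For [Pt(acac)(py)2]^+: Summing ligand charges against the +1 overall charge gives an oxidation state of +2 for platinum. Pt sits in group 10, so the d-electron count is 10 − 2 = 8. A 5d d⁸ ion has a large crystal-field splitting; square planar leaves the high-energy d_{x²−y²} orbital empty and maximises CFSE. → square planar.
For [Cd(NCS)4]^2-: Ligand charges: each isothiocyanate is −1. With an overall charge of −2 the cadmium centre must be in the +2 oxidation state. Cadmium is a group-12 element; Cd(II) is therefore d¹⁰. A d¹⁰ ion has no crystal-field stabilisation preference between square planar and tetrahedral, so four ligands adopt the sterically favoured tetrahedral geometry. → tetrahedral.

[Pt(acac)(py)2]^+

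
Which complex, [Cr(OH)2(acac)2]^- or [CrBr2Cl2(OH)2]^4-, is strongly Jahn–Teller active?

[CrBr2Cl2(OH)2]^4-

[Cr(OH)2(acac)2]^-: Ligand charges: each hydroxide is −1; each acetylacetonate is −1. With an overall charge of −1 the chromium centre must be in the +3 oxidation state. Group 6 minus oxidation state 3 gives a d³ configuration. The d³ configuration leaves the e_g set evenly filled (or empty) — no strong Jahn–Teller driving force.
[CrBr2Cl2(OH)2]^4-: Each bromide is −1; each chloride is −1; each hydroxide is −1; balancing the −4 overall charge requires Cr(II). Cr sits in group 6, so the d-electron count is 6 − 2 = 4. Bromide, chloride, and hydroxide are weak-field ligands for a first-row metal, so the complex is high-spin. The t₂g³e_g¹ (high-spin) configuration has an unevenly filled e_g set; the Jahn–Teller theorem predicts a tetragonal distortion (typically axial elongation) to lift the degeneracy.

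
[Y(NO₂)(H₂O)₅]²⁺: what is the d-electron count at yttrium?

Summing ligand charges against the +2 overall charge gives an oxidation state of +3 for yttrium.
Yttrium is a group-3 element; Y(III) is therefore d⁰.

d⁰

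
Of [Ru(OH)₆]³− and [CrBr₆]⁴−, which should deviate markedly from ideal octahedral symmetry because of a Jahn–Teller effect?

[Ru(OH)₆]³−: Ligand charges: each hydroxide is −1. With an overall charge of −3 the ruthenium centre must be in the +3 oxidation state. Ru sits in group 8, so the d-electron count is 8 − 3 = 5. A 4d ion has a large Δₒ and is invariably low-spin. The d⁵ configuration leaves the e_g set evenly filled (or empty) — no strong Jahn–Teller driving force.
[CrBr₆]⁴−: Ligand charges: each bromide is −1. With an overall charge of −4 the chromium centre must be in the +2 oxidation state. Chromium is a group-6 element; Cr(II) is therefore d⁴. Bromide is a weak-field ligand for a first-row metal, so the complex is high-spin. The t₂g³e_g¹ (high-spin) configuration has an unevenly filled e_g set; the Jahn–Teller theorem predicts a tetragonal distortion (typically axial elongation) to lift the degeneracy.

[CrBr₆]⁴−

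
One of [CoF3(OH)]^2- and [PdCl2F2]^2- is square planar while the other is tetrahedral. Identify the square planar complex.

[PdCl2F2]^2-

For [CoF3(OH)]^2-: Summing ligand charges against the −2 overall charge gives an oxidation state of +2 for cobalt. Co sits in group 9, so the d-electron count is 9 − 2 = 7. For a high-spin 3d d⁷ ion with weak-field ligands the small Δₜ gives little square-planar CFSE advantage, so four ligands adopt the sterically favoured tetrahedral geometry. → tetrahedral.
For [PdCl2F2]^2-: Summing ligand charges against the −2 overall charge gives an oxidation state of +2 for palladium. Group 10 minus oxidation state 2 gives a d⁸ configuration. A 4d d⁸ ion has a large crystal-field splitting; square planar leaves the high-energy d_{x²−y²} orbital empty and maximises CFSE. → square planar.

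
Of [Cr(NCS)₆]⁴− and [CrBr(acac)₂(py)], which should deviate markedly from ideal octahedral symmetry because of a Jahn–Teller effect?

[Cr(NCS)₆]⁴−: Ligand charges: each isothiocyanate is −1. With an overall charge of −4 the chromium centre must be in the +2 oxidation state. Group 6 minus oxidation state 2 gives a d⁴ configuration. Isothiocyanate is a weak-field ligand for a first-row metal, so the complex is high-spin. The t₂g³e_g¹ (high-spin) configuration has an unevenly filled e_g set; the Jahn–Teller theorem predicts a tetragonal distortion (typically axial elongation) to lift the degeneracy.
[CrBr(acac)₂(py)]: Summing ligand charges against the 0 overall charge gives an oxidation state of +3 for chromium. Cr sits in group 6, so the d-electron count is 6 − 3 = 3. The d³ configuration leaves the e_g set evenly filled (or empty) — no strong Jahn–Teller driving force.

[Cr(NCS)₆]⁴−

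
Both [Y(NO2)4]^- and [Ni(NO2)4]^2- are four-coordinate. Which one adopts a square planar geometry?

[Ni(NO2)4]^2-

For [Y(NO2)4]^-: Ligand charges: each nitro (N-bound nitrite) is −1. With an overall charge of −1 the yttrium centre must be in the +3 oxidation state. Yttrium is a group-3 element; Y(III) is therefore d⁰. A d⁰ ion has no crystal-field stabilisation preference between square planar and tetrahedral, so four ligands adopt the sterically favoured tetrahedral geometry. → tetrahedral.
For [Ni(NO2)4]^2-: Each nitro (N-bound nitrite) is −1; balancing the −2 overall charge requires Ni(II). Ni sits in group 10, so the d-electron count is 10 − 2 = 8. Nitro (N-bound nitrite) is a strong-field ligand (high in the spectrochemical series). A 3d d⁸ ion with strong-field ligands gains enough CFSE to favour square planar over tetrahedral. → square planar.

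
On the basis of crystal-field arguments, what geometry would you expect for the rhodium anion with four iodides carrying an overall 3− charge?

Ligand charges: each iodide is −1. With an overall charge of −3 the rhodium centre must be in the +1 oxidation state.
Rhodium is a group-9 element; Rh(I) is therefore d⁸.
Coordination number: 4.
A 4d d⁸ ion has a large crystal-field splitting; square planar leaves the high-energy d_{x²−y²} orbital empty and maximises CFSE.

square planar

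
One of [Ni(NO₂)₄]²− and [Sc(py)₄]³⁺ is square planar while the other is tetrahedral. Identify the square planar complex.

For [Ni(NO₂)₄]²−: Each nitro (N-bound nitrite) is −1; balancing the −2 overall charge requires Ni(II). Group 10 minus oxidation state 2 gives a d⁸ configuration. Nitro (N-bound nitrite) is a strong-field ligand (high in the spectrochemical series). A 3d d⁸ ion with strong-field ligands gains enough CFSE to favour square planar over tetrahedral. → square planar.
For [Sc(py)₄]³⁺: Ligand charges: pyridine is neutral. With an overall charge of +3 the scandium centre must be in the +3 oxidation state. Scandium is a group-3 element; Sc(III) is therefore d⁰. A d⁰ ion has no crystal-field stabilisation preference between square planar and tetrahedral, so four ligands adopt the sterically favoured tetrahedral geometry. → tetrahedral.

[Ni(NO₂)₄]²−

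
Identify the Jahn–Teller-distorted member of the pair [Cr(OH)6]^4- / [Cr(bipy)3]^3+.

[Cr(OH)6]^4-

[Cr(OH)6]^4-: Summing ligand charges against the −4 overall charge gives an oxidation state of +2 for chromium. Cr sits in group 6, so the d-electron count is 6 − 2 = 4. Hydroxide is a weak-field ligand for a first-row metal, so the complex is high-spin. The t₂g³e_g¹ (high-spin) configuration has an unevenly filled e_g set; the Jahn–Teller theorem predicts a tetragonal distortion (typically axial elongation) to lift the degeneracy.
[Cr(bipy)3]^3+: Ligand charges: 2,2′-bipyridine is neutral. With an overall charge of +3 the chromium centre must be in the +3 oxidation state. Cr sits in group 6, so the d-electron count is 6 − 3 = 3. The d³ configuration leaves the e_g set evenly filled (or empty) — no strong Jahn–Teller driving force.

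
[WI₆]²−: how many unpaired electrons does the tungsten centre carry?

Each iodide is −1; balancing the −2 overall charge requires W(IV).
W sits in group 6, so the d-electron count is 6 − 4 = 2.
In an octahedral field the d² configuration is t₂g²e_g⁰ (only one arrangement possible), giving 2 unpaired electrons.

2 unpaired electrons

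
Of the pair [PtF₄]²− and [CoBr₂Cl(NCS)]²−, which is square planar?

For [PtF₄]²−: Each fluoride is −1; balancing the −2 overall charge requires Pt(II). Group 10 minus oxidation state 2 gives a d⁸ configuration. A 5d d⁸ ion has a large crystal-field splitting; square planar leaves the high-energy d_{x²−y²} orbital empty and maximises CFSE. → square planar.
For [CoBr₂Cl(NCS)]²−: Summing ligand charges against the −2 overall charge gives an oxidation state of +2 for cobalt. Cobalt is a group-9 element; Co(II) is therefore d⁷. For a high-spin 3d d⁷ ion with weak-field ligands the small Δₜ gives little square-planar CFSE advantage, so four ligands adopt the sterically favoured tetrahedral geometry. → tetrahedral.

[PtF₄]²−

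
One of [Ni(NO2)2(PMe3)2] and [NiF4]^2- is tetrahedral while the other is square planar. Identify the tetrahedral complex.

For [Ni(NO2)2(PMe3)2]: Summing ligand charges against the 0 overall charge gives an oxidation state of +2 for nickel. Group 10 minus oxidation state 2 gives a d⁸ configuration. Nitro (N-bound nitrite) and trimethylphosphine are strong-field ligands (high in the spectrochemical series). A 3d d⁸ ion with strong-field ligands gains enough CFSE to favour square planar over tetrahedral. → square planar.
For [NiF4]^2-: Ligand charges: each fluoride is −1. With an overall charge of −2 the nickel centre must be in the +2 oxidation state. Nickel is a group-10 element; Ni(II) is therefore d⁸. Fluoride is a weak-field ligand. With weak-field ligands the CFSE gain from square planar is small, so a 3d d⁸ ion takes the sterically preferred tetrahedral geometry. → tetrahedral.

[NiF4]^2-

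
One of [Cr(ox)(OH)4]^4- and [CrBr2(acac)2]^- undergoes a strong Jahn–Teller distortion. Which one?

[Cr(ox)(OH)4]^4-: Summing ligand charges against the −4 overall charge gives an oxidation state of +2 for chromium. Group 6 minus oxidation state 2 gives a d⁴ configuration. Hydroxide and oxalate are weak-field ligands for a first-row metal, so the complex is high-spin. The t₂g³e_g¹ (high-spin) configuration has an unevenly filled e_g set; the Jahn–Teller theorem predicts a tetragonal distortion (typically axial elongation) to lift the degeneracy.
[CrBr2(acac)2]^-: Each bromide is −1; each acetylacetonate is −1; balancing the −1 overall charge requires Cr(III). Chromium is a group-6 element; Cr(III) is therefore d³. The d³ configuration leaves the e_g set evenly filled (or empty) — no strong Jahn–Teller driving force.

[Cr(ox)(OH)4]^4-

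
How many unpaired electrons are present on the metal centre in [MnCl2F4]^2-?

Each chloride is −1; each fluoride is −1; balancing the −2 overall charge requires Mn(IV).
Mn sits in group 7, so the d-electron count is 7 − 4 = 3.
In an octahedral field the d³ configuration is t₂g³e_g⁰ (only one arrangement possible), giving 3 unpaired electrons.

3 unpaired electrons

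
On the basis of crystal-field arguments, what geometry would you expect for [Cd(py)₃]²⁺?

trigonal planar

Ligand charges: pyridine is neutral. With an overall charge of +2 the cadmium centre must be in the +2 oxidation state.
Cadmium is a group-12 element; Cd(II) is therefore d¹⁰.
Coordination number: 3.
Three ligands around a d¹⁰ centre minimise repulsion in a trigonal-planar arrangement.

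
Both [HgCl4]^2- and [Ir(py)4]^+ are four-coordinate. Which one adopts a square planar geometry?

For [HgCl4]^2-: Summing ligand charges against the −2 overall charge gives an oxidation state of +2 for mercury. Group 12 minus oxidation state 2 gives a d¹⁰ configuration. A d¹⁰ ion has no crystal-field stabilisation preference between square planar and tetrahedral, so four ligands adopt the sterically favoured tetrahedral geometry. → tetrahedral.
For [Ir(py)4]^+: Ligand charges: pyridine is neutral. With an overall charge of +1 the iridium centre must be in the +1 oxidation state. Ir sits in group 9, so the d-electron count is 9 − 1 = 8. A 5d d⁸ ion has a large crystal-field splitting; square planar leaves the high-energy d_{x²−y²} orbital empty and maximises CFSE. → square planar.

[Ir(py)4]^+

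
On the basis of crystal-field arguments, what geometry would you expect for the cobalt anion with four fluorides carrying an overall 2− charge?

Summing ligand charges against the −2 overall charge gives an oxidation state of +2 for cobalt.
Group 9 minus oxidation state 2 gives a d⁷ configuration.
With 4 monodentate ligands the coordination number is 4.
Fluoride is a weak-field ligand.
For a high-spin 3d d⁷ ion with weak-field ligands the small Δₜ gives little square-planar CFSE advantage, so four ligands adopt the sterically favoured tetrahedral geometry.

tetrahedral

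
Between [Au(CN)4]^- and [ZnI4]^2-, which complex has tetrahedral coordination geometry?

For [Au(CN)4]^-: Summing ligand charges against the −1 overall charge gives an oxidation state of +3 for gold. Group 11 minus oxidation state 3 gives a d⁸ configuration. A 5d d⁸ ion has a large crystal-field splitting; square planar leaves the high-energy d_{x²−y²} orbital empty and maximises CFSE. → square planar.
For [ZnI4]^2-: Summing ligand charges against the −2 overall charge gives an oxidation state of +2 for zinc. Group 12 minus oxidation state 2 gives a d¹⁰ configuration. A d¹⁰ ion has no crystal-field stabilisation preference between square planar and tetrahedral, so four ligands adopt the sterically favoured tetrahedral geometry. → tetrahedral.

[ZnI4]^2-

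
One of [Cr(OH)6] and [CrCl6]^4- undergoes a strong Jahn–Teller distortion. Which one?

[CrCl6]^4-

[Cr(OH)6]: Each hydroxide is −1; balancing the 0 overall charge requires Cr(VI). Group 6 minus oxidation state 6 gives a d⁰ configuration. The d⁰ configuration leaves the e_g set evenly filled (or empty) — no strong Jahn–Teller driving force.
[CrCl6]^4-: Summing ligand charges against the −4 overall charge gives an oxidation state of +2 for chromium. Group 6 minus oxidation state 2 gives a d⁴ configuration. Chloride is a weak-field ligand for a first-row metal, so the complex is high-spin. The t₂g³e_g¹ (high-spin) configuration has an unevenly filled e_g set; the Jahn–Teller theorem predicts a tetragonal distortion (typically axial elongation) to lift the degeneracy.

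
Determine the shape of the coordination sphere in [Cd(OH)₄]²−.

tetrahedral

Each hydroxide is −1; balancing the −2 overall charge requires Cd(II).
Group 12 minus oxidation state 2 gives a d¹⁰ configuration.
Coordination number: 4.
A d¹⁰ ion has no crystal-field stabilisation preference between square planar and tetrahedral, so four ligands adopt the sterically favoured tetrahedral geometry.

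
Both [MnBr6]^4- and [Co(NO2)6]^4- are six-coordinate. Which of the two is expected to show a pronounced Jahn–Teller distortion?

[MnBr6]^4-: Ligand charges: each bromide is −1. With an overall charge of −4 the manganese centre must be in the +2 oxidation state. Manganese is a group-7 element; Mn(II) is therefore d⁵. Bromide is a weak-field ligand for a first-row metal, so the complex is high-spin. The d⁵ configuration leaves the e_g set evenly filled (or empty) — no strong Jahn–Teller driving force.
[Co(NO2)6]^4-: Summing ligand charges against the −4 overall charge gives an oxidation state of +2 for cobalt. Co sits in group 9, so the d-electron count is 9 − 2 = 7. Nitro (N-bound nitrite) is a strong-field ligand (high in the spectrochemical series) for a first-row metal, so the complex is low-spin. The t₂g⁶e_g¹ (low-spin) configuration has an unevenly filled e_g set; the Jahn–Teller theorem predicts a tetragonal distortion (typically axial elongation) to lift the degeneracy.

[Co(NO2)6]^4-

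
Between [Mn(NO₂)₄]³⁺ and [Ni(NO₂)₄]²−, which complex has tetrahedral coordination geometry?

[Mn(NO₂)₄]³⁺

For [Mn(NO₂)₄]³⁺: Ligand charges: each nitro (N-bound nitrite) is −1. With an overall charge of +3 the manganese centre must be in the +7 oxidation state. Manganese is a group-7 element; Mn(VII) is therefore d⁰. A d⁰ ion has no crystal-field stabilisation preference between square planar and tetrahedral, so four ligands adopt the sterically favoured tetrahedral geometry. → tetrahedral.
For [Ni(NO₂)₄]²−: Each nitro (N-bound nitrite) is −1; balancing the −2 overall charge requires Ni(II). Ni sits in group 10, so the d-electron count is 10 − 2 = 8. Nitro (N-bound nitrite) is a strong-field ligand (high in the spectrochemical series). A 3d d⁸ ion with strong-field ligands gains enough CFSE to favour square planar over tetrahedral. → square planar.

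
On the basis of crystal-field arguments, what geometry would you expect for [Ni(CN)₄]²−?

square planar

Summing ligand charges against the −2 overall charge gives an oxidation state of +2 for nickel.
Group 10 minus oxidation state 2 gives a d⁸ configuration.
With 4 monodentate ligands the coordination number is 4.
Cyanide is a strong-field ligand (high in the spectrochemical series).
A 3d d⁸ ion with strong-field ligands gains enough CFSE to favour square planar over tetrahedral.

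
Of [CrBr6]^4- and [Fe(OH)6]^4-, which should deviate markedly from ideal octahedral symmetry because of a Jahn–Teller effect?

[CrBr6]^4-: Summing ligand charges against the −4 overall charge gives an oxidation state of +2 for chromium. Cr sits in group 6, so the d-electron count is 6 − 2 = 4. Bromide is a weak-field ligand for a first-row metal, so the complex is high-spin. The t₂g³e_g¹ (high-spin) configuration has an unevenly filled e_g set; the Jahn–Teller theorem predicts a tetragonal distortion (typically axial elongation) to lift the degeneracy.
[Fe(OH)6]^4-: Ligand charges: each hydroxide is −1. With an overall charge of −4 the iron centre must be in the +2 oxidation state. Group 8 minus oxidation state 2 gives a d⁶ configuration. Hydroxide is a weak-field ligand for a first-row metal, so the complex is high-spin. The d⁶ configuration leaves the e_g set evenly filled (or empty) — no strong Jahn–Teller driving force.

[CrBr6]^4-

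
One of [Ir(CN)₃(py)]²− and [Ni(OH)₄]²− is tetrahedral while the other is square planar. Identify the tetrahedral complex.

[Ni(OH)₄]²−

For [Ir(CN)₃(py)]²−: Ligand charges: each cyanide is −1; pyridine is neutral. With an overall charge of −2 the iridium centre must be in the +1 oxidation state. Iridium is a group-9 element; Ir(I) is therefore d⁸. A 5d d⁸ ion has a large crystal-field splitting; square planar leaves the high-energy d_{x²−y²} orbital empty and maximises CFSE. → square planar.
For [Ni(OH)₄]²−: Ligand charges: each hydroxide is −1. With an overall charge of −2 the nickel centre must be in the +2 oxidation state. Nickel is a group-10 element; Ni(II) is therefore d⁸. Hydroxide is a weak-field ligand. With weak-field ligands the CFSE gain from square planar is small, so a 3d d⁸ ion takes the sterically preferred tetrahedral geometry. → tetrahedral.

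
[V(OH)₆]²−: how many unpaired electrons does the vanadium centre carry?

1

Summing ligand charges against the −2 overall charge gives an oxidation state of +4 for vanadium.
V sits in group 5, so the d-electron count is 5 − 4 = 1.
In an octahedral field the d¹ configuration is t₂g¹e_g⁰ (only one arrangement possible), giving 1 unpaired electron.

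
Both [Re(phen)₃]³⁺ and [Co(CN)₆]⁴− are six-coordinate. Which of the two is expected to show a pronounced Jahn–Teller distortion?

[Co(CN)₆]⁴−

[Re(phen)₃]³⁺: Summing ligand charges against the +3 overall charge gives an oxidation state of +3 for rhenium. Group 7 minus oxidation state 3 gives a d⁴ configuration. A 5d ion has a large Δₒ and is invariably low-spin. The d⁴ configuration leaves the e_g set evenly filled (or empty) — no strong Jahn–Teller driving force.
[Co(CN)₆]⁴−: Ligand charges: each cyanide is −1. With an overall charge of −4 the cobalt centre must be in the +2 oxidation state. Cobalt is a group-9 element; Co(II) is therefore d⁷. Cyanide is a strong-field ligand (high in the spectrochemical series) for a first-row metal, so the complex is low-spin. The t₂g⁶e_g¹ (low-spin) configuration has an unevenly filled e_g set; the Jahn–Teller theorem predicts a tetragonal distortion (typically axial elongation) to lift the degeneracy.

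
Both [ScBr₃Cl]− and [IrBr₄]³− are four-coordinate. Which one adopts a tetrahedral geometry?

[ScBr₃Cl]−

For [ScBr₃Cl]−: Ligand charges: each bromide is −1; each chloride is −1. With an overall charge of −1 the scandium centre must be in the +3 oxidation state. Scandium is a group-3 element; Sc(III) is therefore d⁰. A d⁰ ion has no crystal-field stabilisation preference between square planar and tetrahedral, so four ligands adopt the sterically favoured tetrahedral geometry. → tetrahedral.
For [IrBr₄]³−: Ligand charges: each bromide is −1. With an overall charge of −3 the iridium centre must be in the +1 oxidation state. Ir sits in group 9, so the d-electron count is 9 − 1 = 8. A 5d d⁸ ion has a large crystal-field splitting; square planar leaves the high-energy d_{x²−y²} orbital empty and maximises CFSE. → square planar.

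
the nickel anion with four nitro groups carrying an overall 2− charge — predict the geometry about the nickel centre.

Each nitro (N-bound nitrite) is −1; balancing the −2 overall charge requires Ni(II).
Group 10 minus oxidation state 2 gives a d⁸ configuration.
With 4 monodentate ligands the coordination number is 4.
Nitro (N-bound nitrite) is a strong-field ligand (high in the spectrochemical series).
A 3d d⁸ ion with strong-field ligands gains enough CFSE to favour square planar over tetrahedral.

square planar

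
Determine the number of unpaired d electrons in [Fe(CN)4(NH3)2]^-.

Summing ligand charges against the −1 overall charge gives an oxidation state of +3 for iron.
Iron is a group-8 element; Fe(III) is therefore d⁵.
The spin state decides the count: Cyanide is a strong-field ligand (high in the spectrochemical series) for a first-row metal, so the complex is low-spin.
An octahedral low-spin d⁵ ion is t₂g⁵e_g⁰, giving 1 unpaired electron.

1 unpaired electron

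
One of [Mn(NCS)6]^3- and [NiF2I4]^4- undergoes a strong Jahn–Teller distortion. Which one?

[Mn(NCS)6]^3-: Each isothiocyanate is −1; balancing the −3 overall charge requires Mn(III). Manganese is a group-7 element; Mn(III) is therefore d⁴. Isothiocyanate is a weak-field ligand for a first-row metal, so the complex is high-spin. The t₂g³e_g¹ (high-spin) configuration has an unevenly filled e_g set; the Jahn–Teller theorem predicts a tetragonal distortion (typically axial elongation) to lift the degeneracy.
[NiF2I4]^4-: Each fluoride is −1; each iodide is −1; balancing the −4 overall charge requires Ni(II). Group 10 minus oxidation state 2 gives a d⁸ configuration. The d⁸ configuration leaves the e_g set evenly filled (or empty) — no strong Jahn–Teller driving force.

[Mn(NCS)6]^3-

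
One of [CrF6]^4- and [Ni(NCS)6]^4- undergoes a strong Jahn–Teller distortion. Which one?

[CrF6]^4-

[CrF6]^4-: Summing ligand charges against the −4 overall charge gives an oxidation state of +2 for chromium. Chromium is a group-6 element; Cr(II) is therefore d⁴. Fluoride is a weak-field ligand for a first-row metal, so the complex is high-spin. The t₂g³e_g¹ (high-spin) configuration has an unevenly filled e_g set; the Jahn–Teller theorem predicts a tetragonal distortion (typically axial elongation) to lift the degeneracy.
[Ni(NCS)6]^4-: Ligand charges: each isothiocyanate is −1. With an overall charge of −4 the nickel centre must be in the +2 oxidation state. Nickel is a group-10 element; Ni(II) is therefore d⁸. The d⁸ configuration leaves the e_g set evenly filled (or empty) — no strong Jahn–Teller driving force.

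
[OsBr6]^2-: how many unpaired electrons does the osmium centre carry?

Each bromide is −1; balancing the −2 overall charge requires Os(IV).
Osmium is a group-8 element; Os(IV) is therefore d⁴.
The spin state decides the count: a 5d ion has a large Δₒ and is invariably low-spin.
An octahedral low-spin d⁴ ion is t₂g⁴e_g⁰, giving 2 unpaired electrons.

2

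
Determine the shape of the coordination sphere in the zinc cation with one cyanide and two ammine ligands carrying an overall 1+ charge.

trigonal planar

Ligand charges: each cyanide is −1; ammonia is neutral. With an overall charge of +1 the zinc centre must be in the +2 oxidation state.
Zn sits in group 12, so the d-electron count is 12 − 2 = 10.
Coordination number: 3.
Three ligands around a d¹⁰ centre minimise repulsion in a trigonal-planar arrangement.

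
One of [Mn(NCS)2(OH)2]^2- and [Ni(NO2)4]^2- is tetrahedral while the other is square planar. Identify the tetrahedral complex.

[Mn(NCS)2(OH)2]^2-

For [Mn(NCS)2(OH)2]^2-: Summing ligand charges against the −2 overall charge gives an oxidation state of +2 for manganese. Mn sits in group 7, so the d-electron count is 7 − 2 = 5. A high-spin d⁵ ion has zero CFSE in either geometry, so four ligands adopt the sterically favoured tetrahedral geometry. → tetrahedral.
For [Ni(NO2)4]^2-: Summing ligand charges against the −2 overall charge gives an oxidation state of +2 for nickel. Ni sits in group 10, so the d-electron count is 10 − 2 = 8. Nitro (N-bound nitrite) is a strong-field ligand (high in the spectrochemical series). A 3d d⁸ ion with strong-field ligands gains enough CFSE to favour square planar over tetrahedral. → square planar.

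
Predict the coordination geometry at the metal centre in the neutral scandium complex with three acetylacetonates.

Ligand charges: each acetylacetonate is −1. With an overall charge of 0 the scandium centre must be in the +3 oxidation state.
Group 3 minus oxidation state 3 gives a d⁰ configuration.
Counting donor atoms: 3×acetylacetonate (bidentate) → 6 donors. Coordination number = 6.
Six donors around a single metal centre give an octahedral coordination sphere.

octahedral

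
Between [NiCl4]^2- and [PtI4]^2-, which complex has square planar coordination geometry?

[PtI4]^2-

For [NiCl4]^2-: Ligand charges: each chloride is −1. With an overall charge of −2 the nickel centre must be in the +2 oxidation state. Ni sits in group 10, so the d-electron count is 10 − 2 = 8. Chloride is a weak-field ligand. With weak-field ligands the CFSE gain from square planar is small, so a 3d d⁸ ion takes the sterically preferred tetrahedral geometry. → tetrahedral.
For [PtI4]^2-: Ligand charges: each iodide is −1. With an overall charge of −2 the platinum centre must be in the +2 oxidation state. Platinum is a group-10 element; Pt(II) is therefore d⁸. A 5d d⁸ ion has a large crystal-field splitting; square planar leaves the high-energy d_{x²−y²} orbital empty and maximises CFSE. → square planar.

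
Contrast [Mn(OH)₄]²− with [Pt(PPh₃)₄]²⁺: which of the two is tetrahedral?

For [Mn(OH)₄]²−: Each hydroxide is −1; balancing the −2 overall charge requires Mn(II). Manganese is a group-7 element; Mn(II) is therefore d⁵. A high-spin d⁵ ion has zero CFSE in either geometry, so four ligands adopt the sterically favoured tetrahedral geometry. → tetrahedral.
For [Pt(PPh₃)₄]²⁺: Summing ligand charges against the +2 overall charge gives an oxidation state of +2 for platinum. Group 10 minus oxidation state 2 gives a d⁸ configuration. A 5d d⁸ ion has a large crystal-field splitting; square planar leaves the high-energy d_{x²−y²} orbital empty and maximises CFSE. → square planar.

[Mn(OH)₄]²−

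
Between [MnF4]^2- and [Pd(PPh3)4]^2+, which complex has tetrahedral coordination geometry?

For [MnF4]^2-: Each fluoride is −1; balancing the −2 overall charge requires Mn(II). Group 7 minus oxidation state 2 gives a d⁵ configuration. A high-spin d⁵ ion has zero CFSE in either geometry, so four ligands adopt the sterically favoured tetrahedral geometry. → tetrahedral.
For [Pd(PPh3)4]^2+: Ligand charges: triphenylphosphine is neutral. With an overall charge of +2 the palladium centre must be in the +2 oxidation state. Group 10 minus oxidation state 2 gives a d⁸ configuration. A 4d d⁸ ion has a large crystal-field splitting; square planar leaves the high-energy d_{x²−y²} orbital empty and maximises CFSE. → square planar.

[MnF4]^2-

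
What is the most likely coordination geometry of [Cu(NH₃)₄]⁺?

tetrahedral

Ammonia is neutral; balancing the +1 overall charge requires Cu(I).
Group 11 minus oxidation state 1 gives a d¹⁰ configuration.
Coordination number: 4.
A d¹⁰ ion has no crystal-field stabilisation preference between square planar and tetrahedral, so four ligands adopt the sterically favoured tetrahedral geometry.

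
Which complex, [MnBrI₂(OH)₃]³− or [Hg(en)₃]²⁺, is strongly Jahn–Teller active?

[MnBrI₂(OH)₃]³−

[MnBrI₂(OH)₃]³−: Each bromide is −1; each iodide is −1; each hydroxide is −1; balancing the −3 overall charge requires Mn(III). Mn sits in group 7, so the d-electron count is 7 − 3 = 4. Bromide, hydroxide, and iodide are weak-field ligands for a first-row metal, so the complex is high-spin. The t₂g³e_g¹ (high-spin) configuration has an unevenly filled e_g set; the Jahn–Teller theorem predicts a tetragonal distortion (typically axial elongation) to lift the degeneracy.
[Hg(en)₃]²⁺: Ethylenediamine is neutral; balancing the +2 overall charge requires Hg(II). Mercury is a group-12 element; Hg(II) is therefore d¹⁰. The d¹⁰ configuration leaves the e_g set evenly filled (or empty) — no strong Jahn–Teller driving force.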